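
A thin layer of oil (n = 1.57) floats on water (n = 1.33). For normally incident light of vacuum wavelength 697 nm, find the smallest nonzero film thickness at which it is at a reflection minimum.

222 nm

Ray reflecting at the top interface goes from n = 1.0 toward n = 1.57: a half-wave phase shift.
Bottom surface (1.57 → 1.33): reflection off a lower-index medium gives no phase shift.
Exactly one π shift → a net half-wave offset.
With one net inversion, destructive interference in reflection requires 2 n t = m λ.
Minimum nonzero at m = 1: t = λ / (2 n) = 697 / (2 × 1.57) = 222 nm.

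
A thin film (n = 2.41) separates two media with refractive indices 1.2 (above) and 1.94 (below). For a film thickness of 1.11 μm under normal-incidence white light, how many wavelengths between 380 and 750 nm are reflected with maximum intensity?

At the upper boundary (n = 1.2 to n = 2.41) the reflected ray undergoes a half-wave phase shift.
Ray reflecting at the bottom interface goes from n = 2.41 toward n = 1.94: no phase shift.
Exactly one π shift → a net half-wave offset.
With one net inversion, constructive interference in reflection requires 2 n t = (m + ½) λ.
λ = 2 n t / (m + ½) = 5350 / (m + ½) nm.
m=6: 823 nm (IR); m=7: 713 nm (visible); m=8: 629 nm (visible); m=9: 563 nm (visible); m=10: 510 nm (visible); m=11: 465 nm (visible); m=12: 428 nm (visible); m=13: 396 nm (visible); m=14: 369 nm (UV).

7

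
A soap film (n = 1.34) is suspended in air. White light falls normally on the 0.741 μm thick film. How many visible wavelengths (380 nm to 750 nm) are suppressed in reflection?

At the upper boundary (n = 1.0 to n = 1.34) the reflected ray undergoes a half-wave phase shift.
At the lower boundary (n = 1.34 to n = 1.0) the reflected ray undergoes no phase shift.
Exactly one π shift → a net half-wave offset.
So the condition for destructive reflection is 2 n t = m λ.
λ = 2 n t / m = 1986 / m nm.
m=2: 993 nm (IR); m=3: 662 nm (visible); m=4: 496 nm (visible); m=5: 397 nm (visible); m=6: 331 nm (UV).

3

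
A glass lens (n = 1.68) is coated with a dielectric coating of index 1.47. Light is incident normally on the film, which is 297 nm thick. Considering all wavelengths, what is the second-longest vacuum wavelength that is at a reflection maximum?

At the upper boundary (n = 1.0 to n = 1.47) the reflected ray undergoes a half-wave phase shift.
Ray reflecting at the bottom interface goes from n = 1.47 toward n = 1.68: a half-wave phase shift.
The two reflections carry the same phase change, so no net offset.
So the condition for constructive reflection is 2 n t = m λ.
λ = 2 n t / m. The second-longest wavelength is m = 2: λ = 2 × 1.47 × 297 / 2.00 = 437 nm.

437 nm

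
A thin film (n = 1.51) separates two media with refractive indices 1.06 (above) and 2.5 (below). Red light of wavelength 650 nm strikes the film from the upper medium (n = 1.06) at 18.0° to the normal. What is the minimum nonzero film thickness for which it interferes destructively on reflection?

110 nm

Top surface (1.06 → 1.51): reflection off a higher-index medium gives a half-wave phase shift.
At the lower boundary (n = 1.51 to n = 2.5) the reflected ray undergoes a half-wave phase shift.
Zero or two π shifts → no net half-wave offset.
With no net inversion, destructive interference in reflection requires 2 n t cos θ_r = (m + ½) λ.
Snell's law: 1.06 sin 18.0° = 1.51 sin θ_r → sin θ_r = 0.217, cos θ_r = 0.976.
Minimum at m = 0: t = λ / (4 n cos θ_r) = 650 / (4 × 1.51 × 0.976) = 110 nm.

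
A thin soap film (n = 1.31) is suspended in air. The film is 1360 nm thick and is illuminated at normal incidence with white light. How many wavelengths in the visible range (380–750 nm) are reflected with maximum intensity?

4

Ray reflecting at the top interface goes from n = 1.0 toward n = 1.31: a half-wave phase shift.
Bottom surface (1.31 → 1.0): reflection off a lower-index medium gives no phase shift.
Exactly one π shift → a net half-wave offset.
For maximum reflection here: 2 n t = (m + ½) λ.
λ = 2 n t / (m + ½) = 3563 / (m + ½) nm.
m=4: 792 nm (IR); m=5: 648 nm (visible); m=6: 548 nm (visible); m=7: 475 nm (visible); m=8: 419 nm (visible); m=9: 375 nm (UV).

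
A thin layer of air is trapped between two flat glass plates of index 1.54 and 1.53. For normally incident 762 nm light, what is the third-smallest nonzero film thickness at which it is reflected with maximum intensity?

953 nm

At the upper boundary (n = 1.54 to n = 1.0) the reflected ray undergoes no phase shift.
Bottom surface (1.0 → 1.53): reflection off a higher-index medium gives a half-wave phase shift.
Net: one phase inversion between the two reflected rays.
So the condition for constructive reflection is 2 n t = (m + ½) λ.
The third-smallest nonzero thickness corresponds to m = 2: t = (m + ½) λ / (2 n) = 2.50 × 762 / (2 × 1.0) = 953 nm.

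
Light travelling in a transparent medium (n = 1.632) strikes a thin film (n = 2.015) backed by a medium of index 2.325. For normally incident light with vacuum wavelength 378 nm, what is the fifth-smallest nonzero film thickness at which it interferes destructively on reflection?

At the upper boundary (n = 1.632 to n = 2.015) the reflected ray undergoes a half-wave phase shift.
At the lower boundary (n = 2.015 to n = 2.325) the reflected ray undergoes a half-wave phase shift.
The two reflections carry the same phase change, so no net offset.
With no net inversion, destructive interference in reflection requires 2 n t = (m + ½) λ.
The fifth-smallest nonzero thickness corresponds to m = 4: t = (m + ½) λ / (2 n) = 4.50 × 378 / (2 × 2.015) = 422 nm.

422 nm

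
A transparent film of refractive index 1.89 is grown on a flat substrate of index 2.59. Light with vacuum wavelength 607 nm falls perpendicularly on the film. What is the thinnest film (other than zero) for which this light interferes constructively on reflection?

Ray reflecting at the top interface goes from n = 1.0 toward n = 1.89: a half-wave phase shift.
At the lower boundary (n = 1.89 to n = 2.59) the reflected ray undergoes a half-wave phase shift.
Net: no relative phase inversion (both shifts match).
So the condition for constructive reflection is 2 n t = m λ.
Minimum nonzero at m = 1: t = λ / (2 n) = 607 / (2 × 1.89) = 161 nm.

161 nm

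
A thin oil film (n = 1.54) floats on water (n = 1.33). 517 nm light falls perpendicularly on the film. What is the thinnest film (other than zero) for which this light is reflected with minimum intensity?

At the upper boundary (n = 1.0 to n = 1.54) the reflected ray undergoes a half-wave phase shift.
Bottom surface (1.54 → 1.33): reflection off a lower-index medium gives no phase shift.
Exactly one π shift → a net half-wave offset.
With one net inversion, destructive interference in reflection requires 2 n t = m λ.
Minimum nonzero at m = 1: t = λ / (2 n) = 517 / (2 × 1.54) = 168 nm.

168 nm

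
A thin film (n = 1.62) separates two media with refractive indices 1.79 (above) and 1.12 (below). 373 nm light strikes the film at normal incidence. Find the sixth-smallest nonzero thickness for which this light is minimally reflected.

633 nm

Top surface (1.79 → 1.62): reflection off a lower-index medium gives no phase shift.
Bottom surface (1.62 → 1.12): reflection off a lower-index medium gives no phase shift.
Net: no relative phase inversion (both shifts match).
So the condition for destructive reflection is 2 n t = (m + ½) λ.
The sixth-smallest nonzero thickness corresponds to m = 5: t = (m + ½) λ / (2 n) = 5.50 × 373 / (2 × 1.62) = 633 nm.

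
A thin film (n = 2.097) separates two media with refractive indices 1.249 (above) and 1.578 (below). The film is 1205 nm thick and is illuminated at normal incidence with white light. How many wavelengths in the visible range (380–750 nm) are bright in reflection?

Ray reflecting at the top interface goes from n = 1.249 toward n = 2.097: a half-wave phase shift.
Bottom surface (2.097 → 1.578): reflection off a lower-index medium gives no phase shift.
The two reflections differ by half a wavelength.
For maximum reflection here: 2 n t = (m + ½) λ.
λ = 2 n t / (m + ½) = 5054 / (m + ½) nm.
m=6: 778 nm (IR); m=7: 674 nm (visible); m=8: 595 nm (visible); m=9: 532 nm (visible); m=10: 481 nm (visible); m=11: 439 nm (visible); m=12: 404 nm (visible); m=13: 374 nm (UV).

6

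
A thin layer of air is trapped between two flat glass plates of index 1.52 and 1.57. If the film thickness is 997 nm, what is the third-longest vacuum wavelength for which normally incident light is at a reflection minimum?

665 nm

At the upper boundary (n = 1.52 to n = 1.0) the reflected ray undergoes no phase shift.
Bottom surface (1.0 → 1.57): reflection off a higher-index medium gives a half-wave phase shift.
The two reflections differ by half a wavelength.
With one net inversion, destructive interference in reflection requires 2 n t = m λ.
λ = 2 n t / m. The third-longest wavelength is m = 3: λ = 2 × 1.0 × 997 / 3.00 = 665 nm.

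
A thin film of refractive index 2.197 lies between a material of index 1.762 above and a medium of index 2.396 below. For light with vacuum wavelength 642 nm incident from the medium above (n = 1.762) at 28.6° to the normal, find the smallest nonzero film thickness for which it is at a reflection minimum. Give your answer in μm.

0.0791 μm

At the upper boundary (n = 1.762 to n = 2.197) the reflected ray undergoes a half-wave phase shift.
Bottom surface (2.197 → 2.396): reflection off a higher-index medium gives a half-wave phase shift.
Net: no relative phase inversion (both shifts match).
So the condition for destructive reflection is 2 n t cos θ_r = (m + ½) λ.
Snell's law: 1.762 sin 28.6° = 2.197 sin θ_r → sin θ_r = 0.384, cos θ_r = 0.923.
Minimum at m = 0: t = λ / (4 n cos θ_r) = 642 / (4 × 2.197 × 0.923) = 79.1 nm.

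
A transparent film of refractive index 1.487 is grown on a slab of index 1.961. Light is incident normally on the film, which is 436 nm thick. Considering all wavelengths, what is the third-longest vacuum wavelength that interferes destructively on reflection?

519 nm

At the upper boundary (n = 1.0 to n = 1.487) the reflected ray undergoes a half-wave phase shift.
Bottom surface (1.487 → 1.961): reflection off a higher-index medium gives a half-wave phase shift.
Zero or two π shifts → no net half-wave offset.
With no net inversion, destructive interference in reflection requires 2 n t = (m + ½) λ.
λ = 2 n t / (m + ½). The third-longest wavelength is m = 2: λ = 2 × 1.487 × 436 / 2.50 = 519 nm.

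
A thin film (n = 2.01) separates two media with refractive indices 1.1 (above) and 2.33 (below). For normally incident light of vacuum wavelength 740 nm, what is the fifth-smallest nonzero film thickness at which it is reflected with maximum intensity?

At the upper boundary (n = 1.1 to n = 2.01) the reflected ray undergoes a half-wave phase shift.
Ray reflecting at the bottom interface goes from n = 2.01 toward n = 2.33: a half-wave phase shift.
Net: no relative phase inversion (both shifts match).
For strong reflection here: 2 n t = m λ.
The fifth-smallest nonzero thickness corresponds to m = 5: t = m λ / (2 n) = 5.00 × 740 / (2 × 2.01) = 920 nm.

920 nm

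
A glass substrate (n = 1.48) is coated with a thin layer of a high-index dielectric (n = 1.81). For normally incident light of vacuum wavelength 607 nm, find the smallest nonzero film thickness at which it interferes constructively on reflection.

83.8 nm

Ray reflecting at the top interface goes from n = 1.0 toward n = 1.81: a half-wave phase shift.
Bottom surface (1.81 → 1.48): reflection off a lower-index medium gives no phase shift.
Net: one phase inversion between the two reflected rays.
For bright reflection here: 2 n t = (m + ½) λ.
Minimum at m = 0: t = λ / (4 n) = 607 / (4 × 1.81) = 83.8 nm.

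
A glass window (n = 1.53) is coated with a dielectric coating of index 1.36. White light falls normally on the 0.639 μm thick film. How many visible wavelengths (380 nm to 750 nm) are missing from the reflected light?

3

Top surface (1.0 → 1.36): reflection off a higher-index medium gives a half-wave phase shift.
Ray reflecting at the bottom interface goes from n = 1.36 toward n = 1.53: a half-wave phase shift.
Net: no relative phase inversion (both shifts match).
For minimum reflection here: 2 n t = (m + ½) λ.
λ = 2 n t / (m + ½) = 1738 / (m + ½) nm.
m=1: 1159 nm (IR); m=2: 695 nm (visible); m=3: 497 nm (visible); m=4: 386 nm (visible); m=5: 316 nm (UV).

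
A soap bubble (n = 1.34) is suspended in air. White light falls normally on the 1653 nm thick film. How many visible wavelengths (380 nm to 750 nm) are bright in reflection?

6

Ray reflecting at the top interface goes from n = 1.0 toward n = 1.34: a half-wave phase shift.
Ray reflecting at the bottom interface goes from n = 1.34 toward n = 1.0: no phase shift.
The two reflections differ by half a wavelength.
For bright reflection here: 2 n t = (m + ½) λ.
λ = 2 n t / (m + ½) = 4430 / (m + ½) nm.
m=5: 805 nm (IR); m=6: 682 nm (visible); m=7: 591 nm (visible); m=8: 521 nm (visible); m=9: 466 nm (visible); m=10: 422 nm (visible); m=11: 385 nm (visible); m=12: 354 nm (UV).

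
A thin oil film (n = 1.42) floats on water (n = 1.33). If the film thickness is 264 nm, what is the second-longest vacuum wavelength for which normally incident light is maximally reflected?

500 nm

Top surface (1.0 → 1.42): reflection off a higher-index medium gives a half-wave phase shift.
Bottom surface (1.42 → 1.33): reflection off a lower-index medium gives no phase shift.
Exactly one π shift → a net half-wave offset.
For strong reflection here: 2 n t = (m + ½) λ.
λ = 2 n t / (m + ½). The second-longest wavelength is m = 1: λ = 2 × 1.42 × 264 / 1.50 = 500 nm.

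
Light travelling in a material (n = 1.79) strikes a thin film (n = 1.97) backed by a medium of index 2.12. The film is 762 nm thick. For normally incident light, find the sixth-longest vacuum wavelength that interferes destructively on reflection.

At the upper boundary (n = 1.79 to n = 1.97) the reflected ray undergoes a half-wave phase shift.
Bottom surface (1.97 → 2.12): reflection off a higher-index medium gives a half-wave phase shift.
Zero or two π shifts → no net half-wave offset.
For weak reflection here: 2 n t = (m + ½) λ.
λ = 2 n t / (m + ½). The sixth-longest wavelength is m = 5: λ = 2 × 1.97 × 762 / 5.50 = 546 nm.

546 nm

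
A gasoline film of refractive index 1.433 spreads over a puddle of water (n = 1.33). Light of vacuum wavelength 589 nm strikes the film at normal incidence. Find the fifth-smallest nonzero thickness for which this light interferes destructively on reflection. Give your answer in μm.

1.03 μm

At the upper boundary (n = 1.0 to n = 1.433) the reflected ray undergoes a half-wave phase shift.
At the lower boundary (n = 1.433 to n = 1.33) the reflected ray undergoes no phase shift.
The two reflections differ by half a wavelength.
With one net inversion, destructive interference in reflection requires 2 n t = m λ.
The fifth-smallest nonzero thickness corresponds to m = 5: t = m λ / (2 n) = 5.00 × 589 / (2 × 1.433) = 1028 nm.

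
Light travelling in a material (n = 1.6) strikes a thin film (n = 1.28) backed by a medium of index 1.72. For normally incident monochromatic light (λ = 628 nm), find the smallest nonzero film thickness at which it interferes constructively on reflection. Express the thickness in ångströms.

At the upper boundary (n = 1.6 to n = 1.28) the reflected ray undergoes no phase shift.
Bottom surface (1.28 → 1.72): reflection off a higher-index medium gives a half-wave phase shift.
Net: one phase inversion between the two reflected rays.
For bright reflection here: 2 n t = (m + ½) λ.
Minimum at m = 0: t = λ / (4 n) = 628 / (4 × 1.28) = 123 nm.

1227 Å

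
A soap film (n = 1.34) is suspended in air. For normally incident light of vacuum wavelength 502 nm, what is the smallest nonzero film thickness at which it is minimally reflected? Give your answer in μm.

0.187 μm

Ray reflecting at the top interface goes from n = 1.0 toward n = 1.34: a half-wave phase shift.
Bottom surface (1.34 → 1.0): reflection off a lower-index medium gives no phase shift.
Exactly one π shift → a net half-wave offset.
For minimum reflection here: 2 n t = m λ.
The smallest nonzero thickness corresponds to m = 1: t = m λ / (2 n) = 1.00 × 502 / (2 × 1.34) = 187 nm.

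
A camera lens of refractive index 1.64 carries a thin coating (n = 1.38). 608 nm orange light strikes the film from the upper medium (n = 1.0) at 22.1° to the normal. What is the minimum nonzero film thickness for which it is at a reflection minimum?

At the upper boundary (n = 1.0 to n = 1.38) the reflected ray undergoes a half-wave phase shift.
Bottom surface (1.38 → 1.64): reflection off a higher-index medium gives a half-wave phase shift.
The two reflections carry the same phase change, so no net offset.
For minimum reflection here: 2 n t cos θ_r = (m + ½) λ.
Snell's law: 1.0 sin 22.1° = 1.38 sin θ_r → sin θ_r = 0.273, cos θ_r = 0.962.
Minimum at m = 0: t = λ / (4 n cos θ_r) = 608 / (4 × 1.38 × 0.962) = 114 nm.

114 nm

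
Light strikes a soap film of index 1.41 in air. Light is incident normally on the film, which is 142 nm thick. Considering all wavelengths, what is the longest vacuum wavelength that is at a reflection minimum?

Ray reflecting at the top interface goes from n = 1.0 toward n = 1.41: a half-wave phase shift.
At the lower boundary (n = 1.41 to n = 1.0) the reflected ray undergoes no phase shift.
Exactly one π shift → a net half-wave offset.
For minimum reflection here: 2 n t = m λ.
λ = 2 n t / m. The longest wavelength is m = 1: λ = 2 × 1.41 × 142 / 1.00 = 400 nm.

400 nm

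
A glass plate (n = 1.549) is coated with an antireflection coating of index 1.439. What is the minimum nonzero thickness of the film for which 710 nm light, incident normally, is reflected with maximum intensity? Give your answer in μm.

Top surface (1.0 → 1.439): reflection off a higher-index medium gives a half-wave phase shift.
At the lower boundary (n = 1.439 to n = 1.549) the reflected ray undergoes a half-wave phase shift.
The two reflections carry the same phase change, so no net offset.
For strong reflection here: 2 n t = m λ.
Minimum nonzero at m = 1: t = λ / (2 n) = 710 / (2 × 1.439) = 247 nm.

0.247 μm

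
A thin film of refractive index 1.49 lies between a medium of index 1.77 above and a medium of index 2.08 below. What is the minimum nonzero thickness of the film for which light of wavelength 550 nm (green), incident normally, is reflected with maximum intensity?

Top surface (1.77 → 1.49): reflection off a lower-index medium gives no phase shift.
Bottom surface (1.49 → 2.08): reflection off a higher-index medium gives a half-wave phase shift.
The two reflections differ by half a wavelength.
For maximum reflection here: 2 n t = (m + ½) λ.
Minimum at m = 0: t = λ / (4 n) = 550 / (4 × 1.49) = 92.3 nm.

92.3 nm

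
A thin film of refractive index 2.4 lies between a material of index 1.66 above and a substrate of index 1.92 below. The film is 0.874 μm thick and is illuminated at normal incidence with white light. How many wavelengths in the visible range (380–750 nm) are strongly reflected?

Top surface (1.66 → 2.4): reflection off a higher-index medium gives a half-wave phase shift.
Bottom surface (2.4 → 1.92): reflection off a lower-index medium gives no phase shift.
Net: one phase inversion between the two reflected rays.
For bright reflection here: 2 n t = (m + ½) λ.
λ = 2 n t / (m + ½) = 4195 / (m + ½) nm.
m=5: 763 nm (IR); m=6: 645 nm (visible); m=7: 559 nm (visible); m=8: 494 nm (visible); m=9: 442 nm (visible); m=10: 400 nm (visible); m=11: 365 nm (UV).

5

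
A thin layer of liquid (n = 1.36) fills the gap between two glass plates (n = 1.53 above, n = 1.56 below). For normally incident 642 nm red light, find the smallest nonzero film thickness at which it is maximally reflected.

Ray reflecting at the top interface goes from n = 1.53 toward n = 1.36: no phase shift.
Bottom surface (1.36 → 1.56): reflection off a higher-index medium gives a half-wave phase shift.
The two reflections differ by half a wavelength.
So the condition for constructive reflection is 2 n t = (m + ½) λ.
Minimum at m = 0: t = λ / (4 n) = 642 / (4 × 1.36) = 118 nm.

118 nm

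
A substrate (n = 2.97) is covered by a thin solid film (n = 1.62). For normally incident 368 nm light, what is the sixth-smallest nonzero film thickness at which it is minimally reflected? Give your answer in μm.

0.625 μm

At the upper boundary (n = 1.0 to n = 1.62) the reflected ray undergoes a half-wave phase shift.
At the lower boundary (n = 1.62 to n = 2.97) the reflected ray undergoes a half-wave phase shift.
Net: no relative phase inversion (both shifts match).
For weak reflection here: 2 n t = (m + ½) λ.
The sixth-smallest nonzero thickness corresponds to m = 5: t = (m + ½) λ / (2 n) = 5.50 × 368 / (2 × 1.62) = 625 nm.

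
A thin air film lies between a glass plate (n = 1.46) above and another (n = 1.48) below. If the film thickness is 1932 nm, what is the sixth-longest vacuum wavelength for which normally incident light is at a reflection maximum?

703 nm

Top surface (1.46 → 1.0): reflection off a lower-index medium gives no phase shift.
At the lower boundary (n = 1.0 to n = 1.48) the reflected ray undergoes a half-wave phase shift.
Net: one phase inversion between the two reflected rays.
So the condition for constructive reflection is 2 n t = (m + ½) λ.
λ = 2 n t / (m + ½). The sixth-longest wavelength is m = 5: λ = 2 × 1.0 × 1932 / 5.50 = 703 nm.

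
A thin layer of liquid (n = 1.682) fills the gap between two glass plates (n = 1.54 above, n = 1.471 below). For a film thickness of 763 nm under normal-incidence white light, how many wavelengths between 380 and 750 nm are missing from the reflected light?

At the upper boundary (n = 1.54 to n = 1.682) the reflected ray undergoes a half-wave phase shift.
Ray reflecting at the bottom interface goes from n = 1.682 toward n = 1.471: no phase shift.
The two reflections differ by half a wavelength.
So the condition for destructive reflection is 2 n t = m λ.
λ = 2 n t / m = 2567 / m nm.
m=3: 856 nm (IR); m=4: 642 nm (visible); m=5: 513 nm (visible); m=6: 428 nm (visible); m=7: 367 nm (UV).

3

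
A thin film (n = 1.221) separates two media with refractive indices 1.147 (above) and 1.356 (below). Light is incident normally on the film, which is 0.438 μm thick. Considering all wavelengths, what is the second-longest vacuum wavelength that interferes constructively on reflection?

Top surface (1.147 → 1.221): reflection off a higher-index medium gives a half-wave phase shift.
Bottom surface (1.221 → 1.356): reflection off a higher-index medium gives a half-wave phase shift.
Net: no relative phase inversion (both shifts match).
So the condition for constructive reflection is 2 n t = m λ.
λ = 2 n t / m. The second-longest wavelength is m = 2: λ = 2 × 1.221 × 438 / 2.00 = 535 nm.

535 nm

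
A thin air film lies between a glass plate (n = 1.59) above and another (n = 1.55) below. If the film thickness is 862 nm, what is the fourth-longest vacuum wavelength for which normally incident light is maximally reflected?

Top surface (1.59 → 1.0): reflection off a lower-index medium gives no phase shift.
Bottom surface (1.0 → 1.55): reflection off a higher-index medium gives a half-wave phase shift.
Exactly one π shift → a net half-wave offset.
For bright reflection here: 2 n t = (m + ½) λ.
λ = 2 n t / (m + ½). The fourth-longest wavelength is m = 3: λ = 2 × 1.0 × 862 / 3.50 = 493 nm.

493 nm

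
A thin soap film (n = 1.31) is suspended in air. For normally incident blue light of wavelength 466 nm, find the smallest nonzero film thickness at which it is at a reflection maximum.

At the upper boundary (n = 1.0 to n = 1.31) the reflected ray undergoes a half-wave phase shift.
At the lower boundary (n = 1.31 to n = 1.0) the reflected ray undergoes no phase shift.
The two reflections differ by half a wavelength.
With one net inversion, constructive interference in reflection requires 2 n t = (m + ½) λ.
Minimum at m = 0: t = λ / (4 n) = 466 / (4 × 1.31) = 88.9 nm.

88.9 nm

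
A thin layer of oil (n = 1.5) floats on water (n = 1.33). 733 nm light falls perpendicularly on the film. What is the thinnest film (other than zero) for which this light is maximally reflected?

Top surface (1.0 → 1.5): reflection off a higher-index medium gives a half-wave phase shift.
Bottom surface (1.5 → 1.33): reflection off a lower-index medium gives no phase shift.
Net: one phase inversion between the two reflected rays.
So the condition for constructive reflection is 2 n t = (m + ½) λ.
Minimum at m = 0: t = λ / (4 n) = 733 / (4 × 1.5) = 122 nm.

122 nm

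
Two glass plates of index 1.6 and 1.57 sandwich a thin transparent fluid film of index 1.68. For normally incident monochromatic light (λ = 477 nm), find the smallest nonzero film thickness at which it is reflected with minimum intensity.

Top surface (1.6 → 1.68): reflection off a higher-index medium gives a half-wave phase shift.
At the lower boundary (n = 1.68 to n = 1.57) the reflected ray undergoes no phase shift.
The two reflections differ by half a wavelength.
With one net inversion, destructive interference in reflection requires 2 n t = m λ.
Minimum nonzero at m = 1: t = λ / (2 n) = 477 / (2 × 1.68) = 142 nm.

142 nm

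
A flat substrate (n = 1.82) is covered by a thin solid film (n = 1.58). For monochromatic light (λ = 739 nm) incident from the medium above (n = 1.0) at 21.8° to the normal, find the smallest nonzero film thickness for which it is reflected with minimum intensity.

Top surface (1.0 → 1.58): reflection off a higher-index medium gives a half-wave phase shift.
At the lower boundary (n = 1.58 to n = 1.82) the reflected ray undergoes a half-wave phase shift.
Net: no relative phase inversion (both shifts match).
For weak reflection here: 2 n t cos θ_r = (m + ½) λ.
Snell's law: 1.0 sin 21.8° = 1.58 sin θ_r → sin θ_r = 0.235, cos θ_r = 0.972.
Minimum at m = 0: t = λ / (4 n cos θ_r) = 739 / (4 × 1.58 × 0.972) = 120 nm.

120 nm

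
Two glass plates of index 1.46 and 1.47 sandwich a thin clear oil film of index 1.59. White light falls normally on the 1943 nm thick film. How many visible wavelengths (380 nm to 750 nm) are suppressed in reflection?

At the upper boundary (n = 1.46 to n = 1.59) the reflected ray undergoes a half-wave phase shift.
Ray reflecting at the bottom interface goes from n = 1.59 toward n = 1.47: no phase shift.
Exactly one π shift → a net half-wave offset.
So the condition for destructive reflection is 2 n t = m λ.
λ = 2 n t / m = 6179 / m nm.
m=8: 772 nm (IR); m=9: 687 nm (visible); m=10: 618 nm (visible); m=11: 562 nm (visible); m=12: 515 nm (visible); m=13: 475 nm (visible); m=14: 441 nm (visible); m=15: 412 nm (visible); m=16: 386 nm (visible); m=17: 363 nm (UV).

8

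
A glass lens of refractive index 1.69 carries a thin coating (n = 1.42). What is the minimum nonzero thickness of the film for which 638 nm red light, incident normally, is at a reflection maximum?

Top surface (1.0 → 1.42): reflection off a higher-index medium gives a half-wave phase shift.
At the lower boundary (n = 1.42 to n = 1.69) the reflected ray undergoes a half-wave phase shift.
Net: no relative phase inversion (both shifts match).
So the condition for constructive reflection is 2 n t = m λ.
Minimum nonzero at m = 1: t = λ / (2 n) = 638 / (2 × 1.42) = 225 nm.

225 nm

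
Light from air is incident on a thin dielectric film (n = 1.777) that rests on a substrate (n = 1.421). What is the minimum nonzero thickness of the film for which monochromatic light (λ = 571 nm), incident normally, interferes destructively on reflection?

161 nm

Top surface (1.0 → 1.777): reflection off a higher-index medium gives a half-wave phase shift.
Ray reflecting at the bottom interface goes from n = 1.777 toward n = 1.421: no phase shift.
Net: one phase inversion between the two reflected rays.
With one net inversion, destructive interference in reflection requires 2 n t = m λ.
Minimum nonzero at m = 1: t = λ / (2 n) = 571 / (2 × 1.777) = 161 nm.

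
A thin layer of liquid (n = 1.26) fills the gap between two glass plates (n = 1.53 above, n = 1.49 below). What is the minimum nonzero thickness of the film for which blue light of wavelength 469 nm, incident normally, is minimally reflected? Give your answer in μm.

0.186 μm

At the upper boundary (n = 1.53 to n = 1.26) the reflected ray undergoes no phase shift.
Bottom surface (1.26 → 1.49): reflection off a higher-index medium gives a half-wave phase shift.
The two reflections differ by half a wavelength.
With one net inversion, destructive interference in reflection requires 2 n t = m λ.
Minimum nonzero at m = 1: t = λ / (2 n) = 469 / (2 × 1.26) = 186 nm.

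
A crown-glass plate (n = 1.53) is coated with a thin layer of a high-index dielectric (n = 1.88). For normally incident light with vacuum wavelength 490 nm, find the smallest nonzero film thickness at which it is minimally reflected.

At the upper boundary (n = 1.0 to n = 1.88) the reflected ray undergoes a half-wave phase shift.
Bottom surface (1.88 → 1.53): reflection off a lower-index medium gives no phase shift.
The two reflections differ by half a wavelength.
With one net inversion, destructive interference in reflection requires 2 n t = m λ.
Minimum nonzero at m = 1: t = λ / (2 n) = 490 / (2 × 1.88) = 130 nm.

130 nm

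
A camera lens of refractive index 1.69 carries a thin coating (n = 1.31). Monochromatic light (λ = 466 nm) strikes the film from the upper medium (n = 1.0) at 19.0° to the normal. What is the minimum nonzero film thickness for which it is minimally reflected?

91.8 nm

At the upper boundary (n = 1.0 to n = 1.31) the reflected ray undergoes a half-wave phase shift.
At the lower boundary (n = 1.31 to n = 1.69) the reflected ray undergoes a half-wave phase shift.
The two reflections carry the same phase change, so no net offset.
So the condition for destructive reflection is 2 n t cos θ_r = (m + ½) λ.
Snell's law: 1.0 sin 19.0° = 1.31 sin θ_r → sin θ_r = 0.249, cos θ_r = 0.969.
Minimum at m = 0: t = λ / (4 n cos θ_r) = 466 / (4 × 1.31 × 0.969) = 91.8 nm.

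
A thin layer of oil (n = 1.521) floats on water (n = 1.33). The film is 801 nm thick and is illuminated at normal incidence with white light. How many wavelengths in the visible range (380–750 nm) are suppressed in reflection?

3

At the upper boundary (n = 1.0 to n = 1.521) the reflected ray undergoes a half-wave phase shift.
Bottom surface (1.521 → 1.33): reflection off a lower-index medium gives no phase shift.
Exactly one π shift → a net half-wave offset.
With one net inversion, destructive interference in reflection requires 2 n t = m λ.
λ = 2 n t / m = 2437 / m nm.
m=3: 812 nm (IR); m=4: 609 nm (visible); m=5: 487 nm (visible); m=6: 406 nm (visible); m=7: 348 nm (UV).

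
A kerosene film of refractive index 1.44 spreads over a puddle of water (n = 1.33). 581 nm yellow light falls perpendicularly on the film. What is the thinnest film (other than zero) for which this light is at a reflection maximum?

101 nm

At the upper boundary (n = 1.0 to n = 1.44) the reflected ray undergoes a half-wave phase shift.
Bottom surface (1.44 → 1.33): reflection off a lower-index medium gives no phase shift.
Exactly one π shift → a net half-wave offset.
With one net inversion, constructive interference in reflection requires 2 n t = (m + ½) λ.
Minimum at m = 0: t = λ / (4 n) = 581 / (4 × 1.44) = 101 nm.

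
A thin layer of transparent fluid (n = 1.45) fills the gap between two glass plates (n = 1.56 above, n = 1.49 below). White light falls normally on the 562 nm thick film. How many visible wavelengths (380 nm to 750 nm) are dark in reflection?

2

Ray reflecting at the top interface goes from n = 1.56 toward n = 1.45: no phase shift.
Bottom surface (1.45 → 1.49): reflection off a higher-index medium gives a half-wave phase shift.
The two reflections differ by half a wavelength.
So the condition for destructive reflection is 2 n t = m λ.
λ = 2 n t / m = 1630 / m nm.
m=2: 815 nm (IR); m=3: 543 nm (visible); m=4: 407 nm (visible); m=5: 326 nm (UV).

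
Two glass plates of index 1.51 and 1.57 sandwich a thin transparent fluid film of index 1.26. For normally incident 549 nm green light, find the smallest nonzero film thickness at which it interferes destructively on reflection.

218 nm

Ray reflecting at the top interface goes from n = 1.51 toward n = 1.26: no phase shift.
Ray reflecting at the bottom interface goes from n = 1.26 toward n = 1.57: a half-wave phase shift.
The two reflections differ by half a wavelength.
With one net inversion, destructive interference in reflection requires 2 n t = m λ.
Minimum nonzero at m = 1: t = λ / (2 n) = 549 / (2 × 1.26) = 218 nm.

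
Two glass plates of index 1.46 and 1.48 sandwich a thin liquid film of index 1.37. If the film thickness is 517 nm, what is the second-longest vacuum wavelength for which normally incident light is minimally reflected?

Top surface (1.46 → 1.37): reflection off a lower-index medium gives no phase shift.
Ray reflecting at the bottom interface goes from n = 1.37 toward n = 1.48: a half-wave phase shift.
Exactly one π shift → a net half-wave offset.
So the condition for destructive reflection is 2 n t = m λ.
λ = 2 n t / m. The second-longest wavelength is m = 2: λ = 2 × 1.37 × 517 / 2.00 = 708 nm.

708 nm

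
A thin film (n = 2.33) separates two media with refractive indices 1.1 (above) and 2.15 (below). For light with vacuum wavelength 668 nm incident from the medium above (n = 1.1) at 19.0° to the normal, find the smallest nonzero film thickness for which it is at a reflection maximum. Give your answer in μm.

0.0725 μm

At the upper boundary (n = 1.1 to n = 2.33) the reflected ray undergoes a half-wave phase shift.
At the lower boundary (n = 2.33 to n = 2.15) the reflected ray undergoes no phase shift.
Net: one phase inversion between the two reflected rays.
With one net inversion, constructive interference in reflection requires 2 n t cos θ_r = (m + ½) λ.
Snell's law: 1.1 sin 19.0° = 2.33 sin θ_r → sin θ_r = 0.154, cos θ_r = 0.988.
Minimum at m = 0: t = λ / (4 n cos θ_r) = 668 / (4 × 2.33 × 0.988) = 72.5 nm.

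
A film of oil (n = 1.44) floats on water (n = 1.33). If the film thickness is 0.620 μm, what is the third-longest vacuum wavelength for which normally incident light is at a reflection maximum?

At the upper boundary (n = 1.0 to n = 1.44) the reflected ray undergoes a half-wave phase shift.
Ray reflecting at the bottom interface goes from n = 1.44 toward n = 1.33: no phase shift.
Exactly one π shift → a net half-wave offset.
With one net inversion, constructive interference in reflection requires 2 n t = (m + ½) λ.
λ = 2 n t / (m + ½). The third-longest wavelength is m = 2: λ = 2 × 1.44 × 620 / 2.50 = 714 nm.

714 nm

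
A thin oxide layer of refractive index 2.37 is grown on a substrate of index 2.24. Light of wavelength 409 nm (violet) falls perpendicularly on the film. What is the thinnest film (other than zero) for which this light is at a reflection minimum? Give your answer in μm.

0.0863 μm

Ray reflecting at the top interface goes from n = 1.0 toward n = 2.37: a half-wave phase shift.
Bottom surface (2.37 → 2.24): reflection off a lower-index medium gives no phase shift.
The two reflections differ by half a wavelength.
So the condition for destructive reflection is 2 n t = m λ.
Minimum nonzero at m = 1: t = λ / (2 n) = 409 / (2 × 2.37) = 86.3 nm.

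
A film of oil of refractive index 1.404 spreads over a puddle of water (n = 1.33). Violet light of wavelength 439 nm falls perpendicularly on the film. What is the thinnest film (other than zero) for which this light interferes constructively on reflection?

78.2 nm

Top surface (1.0 → 1.404): reflection off a higher-index medium gives a half-wave phase shift.
Bottom surface (1.404 → 1.33): reflection off a lower-index medium gives no phase shift.
Exactly one π shift → a net half-wave offset.
With one net inversion, constructive interference in reflection requires 2 n t = (m + ½) λ.
Minimum at m = 0: t = λ / (4 n) = 439 / (4 × 1.404) = 78.2 nm.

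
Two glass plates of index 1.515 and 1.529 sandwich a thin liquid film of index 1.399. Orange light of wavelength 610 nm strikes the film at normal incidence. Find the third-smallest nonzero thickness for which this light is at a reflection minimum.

At the upper boundary (n = 1.515 to n = 1.399) the reflected ray undergoes no phase shift.
Ray reflecting at the bottom interface goes from n = 1.399 toward n = 1.529: a half-wave phase shift.
The two reflections differ by half a wavelength.
So the condition for destructive reflection is 2 n t = m λ.
The third-smallest nonzero thickness corresponds to m = 3: t = m λ / (2 n) = 3.00 × 610 / (2 × 1.399) = 654 nm.

654 nm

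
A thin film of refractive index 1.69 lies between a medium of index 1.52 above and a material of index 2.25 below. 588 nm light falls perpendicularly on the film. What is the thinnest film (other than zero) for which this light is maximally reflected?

Top surface (1.52 → 1.69): reflection off a higher-index medium gives a half-wave phase shift.
At the lower boundary (n = 1.69 to n = 2.25) the reflected ray undergoes a half-wave phase shift.
The two reflections carry the same phase change, so no net offset.
With no net inversion, constructive interference in reflection requires 2 n t = m λ.
Minimum nonzero at m = 1: t = λ / (2 n) = 588 / (2 × 1.69) = 174 nm.

174 nm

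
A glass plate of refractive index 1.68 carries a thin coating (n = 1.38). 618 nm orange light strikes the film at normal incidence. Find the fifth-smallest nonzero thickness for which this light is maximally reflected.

1120 nm

Ray reflecting at the top interface goes from n = 1.0 toward n = 1.38: a half-wave phase shift.
Ray reflecting at the bottom interface goes from n = 1.38 toward n = 1.68: a half-wave phase shift.
Zero or two π shifts → no net half-wave offset.
For bright reflection here: 2 n t = m λ.
The fifth-smallest nonzero thickness corresponds to m = 5: t = m λ / (2 n) = 5.00 × 618 / (2 × 1.38) = 1120 nm.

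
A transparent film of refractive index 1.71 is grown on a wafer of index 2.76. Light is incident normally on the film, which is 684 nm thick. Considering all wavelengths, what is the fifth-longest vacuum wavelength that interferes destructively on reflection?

520 nm

Top surface (1.0 → 1.71): reflection off a higher-index medium gives a half-wave phase shift.
At the lower boundary (n = 1.71 to n = 2.76) the reflected ray undergoes a half-wave phase shift.
Net: no relative phase inversion (both shifts match).
With no net inversion, destructive interference in reflection requires 2 n t = (m + ½) λ.
λ = 2 n t / (m + ½). The fifth-longest wavelength is m = 4: λ = 2 × 1.71 × 684 / 4.50 = 520 nm.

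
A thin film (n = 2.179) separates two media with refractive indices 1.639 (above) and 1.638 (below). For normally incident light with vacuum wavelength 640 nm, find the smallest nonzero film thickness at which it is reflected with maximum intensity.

Top surface (1.639 → 2.179): reflection off a higher-index medium gives a half-wave phase shift.
At the lower boundary (n = 2.179 to n = 1.638) the reflected ray undergoes no phase shift.
Exactly one π shift → a net half-wave offset.
For bright reflection here: 2 n t = (m + ½) λ.
Minimum at m = 0: t = λ / (4 n) = 640 / (4 × 2.179) = 73.4 nm.

73.4 nm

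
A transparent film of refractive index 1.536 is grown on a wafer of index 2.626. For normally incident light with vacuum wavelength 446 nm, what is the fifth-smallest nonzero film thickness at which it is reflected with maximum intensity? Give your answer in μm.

0.726 μm

At the upper boundary (n = 1.0 to n = 1.536) the reflected ray undergoes a half-wave phase shift.
At the lower boundary (n = 1.536 to n = 2.626) the reflected ray undergoes a half-wave phase shift.
Zero or two π shifts → no net half-wave offset.
For bright reflection here: 2 n t = m λ.
The fifth-smallest nonzero thickness corresponds to m = 5: t = m λ / (2 n) = 5.00 × 446 / (2 × 1.536) = 726 nm.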